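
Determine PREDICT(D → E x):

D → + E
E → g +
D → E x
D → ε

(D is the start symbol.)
{ 'g' }

PREDICT(D → E x) = (FIRST(RHS) \ {ε}) ∪ (FOLLOW(D) if ε ∈ FIRST(RHS), i.e. RHS ⇒* ε)
FIRST(E) = { 'g' }
FIRST(E x) = { 'g' }
ε ∉ FIRST(E x), so FOLLOW(D) is not added.
PREDICT(D → E x) = { 'g' }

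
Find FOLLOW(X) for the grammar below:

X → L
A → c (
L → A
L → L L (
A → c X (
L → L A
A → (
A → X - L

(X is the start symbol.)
To compute FOLLOW(X), find every occurrence of X on a right-hand side N → α X β: add FIRST(β) \ {ε}, and if β is empty or nullable also add FOLLOW(N). Iterate to a fixed point.

X is the start symbol, so $ ∈ FOLLOW(X).
In A → c X (: X is followed by '(', add FIRST('(') \ {ε} = { '(' }
In A → X - L: X is followed by '-' L, add FIRST('-' L) \ {ε} = { '-' }

Taking the union: FOLLOW(X) = { $, '(', '-' }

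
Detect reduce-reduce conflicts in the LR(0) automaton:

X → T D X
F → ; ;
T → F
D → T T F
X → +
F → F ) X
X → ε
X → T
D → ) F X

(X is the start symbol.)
No reduce-reduce conflicts

Augment with X' → X and build the canonical LR(0) collection (I0 = CLOSURE({[X' → . X]}), then GOTO on every symbol after a dot until no new states appear). It has 17 states:
  I0: { [F → . ; ;], [F → . F ) X], [T → . F], [X → . +], [X → . T D X], [X → . T], [X → .], [X' → . X] }  — shift, reduce
  I1: { [X → + .] }  — reduce
  I2: { [F → ; . ;] }  — shift
  I3: { [F → F . ) X], [T → F .] }  — shift, reduce
  I4: { [D → . ) F X], [D → . T T F], [F → . ; ;], [F → . F ) X], [T → . F], [X → T . D X], [X → T .] }  — shift, reduce
  I5: { [X' → X .] }  — accept
  I6: { [D → ) . F X], [F → . ; ;], [F → . F ) X] }  — shift
  I7: { [F → . ; ;], [F → . F ) X], [T → . F], [X → . +], [X → . T D X], [X → . T], [X → .], [X → T D . X] }  — shift, reduce
  I8: { [D → T . T F], [F → . ; ;], [F → . F ) X], [T → . F] }  — shift
  I9: { [D → T T . F], [F → . ; ;], [F → . F ) X] }  — shift
  I10: { [D → T T F .], [F → F . ) X] }  — shift, reduce
  I11: { [F → . ; ;], [F → . F ) X], [F → F ) . X], [T → . F], [X → . +], [X → . T D X], [X → . T], [X → .] }  — shift, reduce
  I12: { [F → F ) X .] }  — reduce
  I13: { [X → T D X .] }  — reduce
  I14: { [D → ) F . X], [F → . ; ;], [F → . F ) X], [F → F . ) X], [T → . F], [X → . +], [X → . T D X], [X → . T], [X → .] }  — shift, reduce
  I15: { [D → ) F X .] }  — reduce
  I16: { [F → ; ; .] }  — reduce

No state contains more than one complete item.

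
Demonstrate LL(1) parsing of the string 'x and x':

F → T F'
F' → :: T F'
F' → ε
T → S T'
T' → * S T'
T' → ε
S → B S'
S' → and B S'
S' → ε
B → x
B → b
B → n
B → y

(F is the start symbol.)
Stack is shown with the top on the left.

Stack             Input      Action
-----------------------------------
F $               x and x $  output F → T F'
T F' $            x and x $  output T → S T'
S T' F' $         x and x $  output S → B S'
B S' T' F' $      x and x $  output B → x
x S' T' F' $      x and x $  match 'x'
S' T' F' $        and x $    output S' → and B S'
and B S' T' F' $  and x $    match 'and'
B S' T' F' $      x $        output B → x
x S' T' F' $      x $        match 'x'
S' T' F' $        $          output S' → ε
T' F' $           $          output T' → ε
F' $              $          output F' → ε
$                 $          accept

The string is accepted.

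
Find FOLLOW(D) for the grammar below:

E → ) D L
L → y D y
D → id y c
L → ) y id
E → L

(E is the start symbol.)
{ ')', 'y' }

To compute FOLLOW(D), find every occurrence of D on a right-hand side N → α D β: add FIRST(β) \ {ε}, and if β is empty or nullable also add FOLLOW(N). Iterate to a fixed point.

In E → ) D L: D is followed by L, add FIRST(L) \ {ε} = { ')', 'y' }
In L → y D y: D is followed by y, add FIRST(y) \ {ε} = { 'y' }

Taking the union: FOLLOW(D) = { ')', 'y' }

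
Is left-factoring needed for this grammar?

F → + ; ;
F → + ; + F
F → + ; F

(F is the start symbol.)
Left-factoring is needed when two productions for the same non-terminal
share a common prefix on the right-hand side.

Productions for F:
  F → + ; ;
  F → + ; + F
  F → + ; F

Found common prefix '+ ;' in productions for F

Answer: Yes, F has productions with common prefix '+ ;'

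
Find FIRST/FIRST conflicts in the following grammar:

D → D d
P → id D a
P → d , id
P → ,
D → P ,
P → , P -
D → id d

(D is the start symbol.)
A FIRST/FIRST conflict occurs when two productions N → α and N → β for the same non-terminal have FIRST(α) ∩ FIRST(β) ≠ ∅ (with ε ∈ FIRST of a nullable right-hand side, so two nullable alternatives also conflict).

FIRST sets of the non-terminals at (or reachable through a nullable prefix from) the front of some alternative:
  FIRST(D) = { ',', 'd', 'id' }
  FIRST(P) = { ',', 'd', 'id' }

Productions for D:
  D → D d: FIRST = { ',', 'd', 'id' }
  D → P ,: FIRST = { ',', 'd', 'id' }
  D → id d: FIRST = { 'id' }
Productions for P:
  P → id D a: FIRST = { 'id' }
  P → d , id: FIRST = { 'd' }
  P → ,: FIRST = { ',' }
  P → , P -: FIRST = { ',' }

Conflict for D: D → D d and D → P ,
  Overlap: { ',', 'd', 'id' }
Conflict for D: D → D d and D → id d
  Overlap: { 'id' }
Conflict for D: D → P , and D → id d
  Overlap: { 'id' }
Conflict for P: P → , and P → , P -
  Overlap: { ',' }

Answer: Yes. D → D d / D → P ',' on { ',', 'd', 'id' }; D → D d / D → id d on { 'id' }; D → P ',' / D → id d on { 'id' }; P → ',' / P → ',' P '-' on { ',' }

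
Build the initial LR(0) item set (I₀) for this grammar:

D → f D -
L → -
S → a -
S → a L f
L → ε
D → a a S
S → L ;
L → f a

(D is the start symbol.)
{ [D → . a a S], [D → . f D -], [D' → . D] }

First, augment the grammar with D' → D
I₀ = CLOSURE({ [D' → . D] }):
  [D' → . D] has the dot before D: add [D → . f D -], [D → . a a S]
No further items can be added.

I₀ = { [D → . a a S], [D → . f D -], [D' → . D] }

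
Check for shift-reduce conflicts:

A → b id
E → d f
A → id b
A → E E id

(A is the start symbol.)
No shift-reduce conflicts

Augment with A' → A and build the canonical LR(0) collection (I0 = CLOSURE({[A' → . A]}), then GOTO on every symbol after a dot until no new states appear). It has 11 states:
  I0: { [A → . E E id], [A → . b id], [A → . id b], [A' → . A], [E → . d f] }  — shift
  I1: { [A' → A .] }  — accept
  I2: { [A → E . E id], [E → . d f] }  — shift
  I3: { [A → b . id] }  — shift
  I4: { [E → d . f] }  — shift
  I5: { [A → id . b] }  — shift
  I6: { [A → id b .] }  — reduce
  I7: { [E → d f .] }  — reduce
  I8: { [A → b id .] }  — reduce
  I9: { [A → E E . id] }  — shift
  I10: { [A → E E id .] }  — reduce

No state contains both a complete item and a shift item.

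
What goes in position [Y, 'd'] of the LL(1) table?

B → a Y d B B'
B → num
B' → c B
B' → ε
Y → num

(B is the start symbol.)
To find M[Y, 'd'], we find productions for Y where 'd' is in the predict set (PREDICT(N → α) = (FIRST(α) \ {ε}) ∪ (FOLLOW(N) if α ⇒* ε)).

Y → num: PREDICT = { 'num' }

M[Y, 'd'] is empty (no production applies)

Answer: Empty (error entry)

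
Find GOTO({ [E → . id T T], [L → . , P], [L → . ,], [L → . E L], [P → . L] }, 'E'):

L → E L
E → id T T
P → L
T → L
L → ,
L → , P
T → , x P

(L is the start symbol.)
{ [E → . id T T], [L → . , P], [L → . ,], [L → . E L], [L → E . L] }

GOTO(I, 'E') = CLOSURE({ [A → αX.β] : [A → α.Xβ] ∈ I, X = 'E' })

Items with dot before 'E', with the dot advanced:
  [L → . E L] → [L → E . L]
Closure of the advanced items:
  [L → E . L] has the dot before L: add [L → . E L], [L → . ,], [L → . , P]
  [L → . E L] has the dot before E: add [E → . id T T]

GOTO = { [E → . id T T], [L → . , P], [L → . ,], [L → . E L], [L → E . L] }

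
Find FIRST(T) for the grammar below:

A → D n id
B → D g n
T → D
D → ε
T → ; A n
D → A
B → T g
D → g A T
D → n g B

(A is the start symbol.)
FIRST sets of the other non-terminals involved (by the same procedure, iterated to a fixed point):
  FIRST(D) = { 'g', 'n', ε }

From T → D:
  - D is a non-terminal: add FIRST(D) \ {ε} = { 'g', 'n' }
    D is nullable and nothing follows, so the whole right-hand side can vanish: ε ∈ FIRST(T)
From T → ; A n:
  - ';' is a terminal: add ';' and stop

Collecting: FIRST(T) = { ';', 'g', 'n', ε }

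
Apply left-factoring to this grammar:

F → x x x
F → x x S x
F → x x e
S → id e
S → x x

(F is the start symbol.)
F → x x F'
F' → x
F' → S x
F' → e
S → id e
S → x x

Left-factoring transforms A → αβ₁ | αβ₂ into A → αA' and A' → β₁ | β₂
(α is the longest common prefix among the alternatives). Repeat until
no nonterminal has two alternatives with a common prefix.

Round 1: F has alternatives sharing prefix 'x x'. Introduce F': F → x x F'
  Add: F' → x
  Add: F' → S x
  Add: F' → e

No remaining common prefixes — done.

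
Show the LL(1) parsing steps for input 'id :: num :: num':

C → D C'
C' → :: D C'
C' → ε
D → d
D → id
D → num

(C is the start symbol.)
LL(1) parsing maintains a stack (initially the start symbol over $) and the input. At each step: if the stack top is a terminal, match it against the current input token; if it is a non-terminal N, replace it with the RHS of M[N, lookahead] (the unique production whose predict set contains the lookahead).

Stack is shown with the top on the left.

Stack      Input               Action
-------------------------------------
C $        id :: num :: num $  output C → D C'
D C' $     id :: num :: num $  output D → id
id C' $    id :: num :: num $  match 'id'
C' $       :: num :: num $     output C' → :: D C'
:: D C' $  :: num :: num $     match '::'
D C' $     num :: num $        output D → num
num C' $   num :: num $        match 'num'
C' $       :: num $            output C' → :: D C'
:: D C' $  :: num $            match '::'
D C' $     num $               output D → num
num C' $   num $               match 'num'
C' $       $                   output C' → ε
$          $                   accept

The string is accepted.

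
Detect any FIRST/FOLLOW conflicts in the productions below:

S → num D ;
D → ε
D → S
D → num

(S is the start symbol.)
Nullable non-terminals: D.
FIRST sets used below: FIRST(S) = { 'num' }

D: nullable alternative(s) D → ε; FOLLOW(D) = { ';' }
  D → ε: FIRST \ {ε} = { } — this is the only nullable alternative, skip
  D → S: FIRST \ {ε} = { 'num' } — disjoint from FOLLOW(D)
  D → num: FIRST \ {ε} = { 'num' } — disjoint from FOLLOW(D)

S has no nullable alternative, so no FIRST/FOLLOW check is needed there.

No FIRST/FOLLOW conflicts found.

Answer: No FIRST/FOLLOW conflicts.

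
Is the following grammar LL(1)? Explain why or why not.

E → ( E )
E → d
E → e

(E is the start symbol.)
Yes, the grammar is LL(1).

A grammar is LL(1) if for each non-terminal N with multiple productions, the predict sets of those productions are pairwise disjoint, where PREDICT(N → α) = (FIRST(α) \ {ε}) ∪ (FOLLOW(N) if α ⇒* ε).

For E:
  PREDICT(E → '(' E ')') = { '(' }
  PREDICT(E → d) = { 'd' }
  PREDICT(E → e) = { 'e' }

All predict sets are disjoint. The grammar IS LL(1).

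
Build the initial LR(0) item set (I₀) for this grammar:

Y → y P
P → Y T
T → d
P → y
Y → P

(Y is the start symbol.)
{ [P → . Y T], [P → . y], [Y → . P], [Y → . y P], [Y' → . Y] }

First, augment the grammar with Y' → Y
I₀ = CLOSURE({ [Y' → . Y] }):
  [Y' → . Y] has the dot before Y: add [Y → . y P], [Y → . P]
  [Y → . P] has the dot before P: add [P → . Y T], [P → . y]
No further items can be added.

I₀ = { [P → . Y T], [P → . y], [Y → . P], [Y → . y P], [Y' → . Y] }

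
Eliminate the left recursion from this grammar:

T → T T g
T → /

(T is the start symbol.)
T → / T'
T' → T g T'
T' → ε

T is directly left-recursive. The standard transformation for
  A → A α₁ | ... | A α_m | β₁ | ... | β_n
is
  A  → β₁ A' | ... | β_n A'
  A' → α₁ A' | ... | α_m A' | ε

T → / becomes T → / T'
T → T T g becomes T' → T g T'
Add T' → ε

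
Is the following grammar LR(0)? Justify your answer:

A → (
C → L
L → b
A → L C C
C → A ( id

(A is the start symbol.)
A grammar is LR(0) if no state in the canonical LR(0) collection has:
  - both a shift item (dot before a terminal) and a complete item (shift-reduce conflict), or
  - two or more complete items (reduce-reduce conflict; the accept item [A' → A .] counts as a complete item here).

Augment with A' → A and build the canonical LR(0) collection (I0 = CLOSURE({[A' → . A]}), then GOTO on every symbol after a dot until no new states appear). It has 11 states:
  I0: { [A → . (], [A → . L C C], [A' → . A], [L → . b] }  — shift
  I1: { [A → ( .] }  — reduce
  I2: { [A' → A .] }  — accept
  I3: { [A → . (], [A → . L C C], [A → L . C C], [C → . A ( id], [C → . L], [L → . b] }  — shift
  I4: { [L → b .] }  — reduce
  I5: { [C → A . ( id] }  — shift
  I6: { [A → . (], [A → . L C C], [A → L C . C], [C → . A ( id], [C → . L], [L → . b] }  — shift
  I7: { [A → . (], [A → . L C C], [A → L . C C], [C → . A ( id], [C → . L], [C → L .], [L → . b] }  — shift, reduce
  I8: { [A → L C C .] }  — reduce
  I9: { [C → A ( . id] }  — shift
  I10: { [C → A ( id .] }  — reduce

Conflict in state I7:
  Shift-reduce conflict between [C → L .] and [A → . (]
So the grammar is NOT LR(0).

Answer: No. Shift-reduce conflict between [C → L .] and [A → . (]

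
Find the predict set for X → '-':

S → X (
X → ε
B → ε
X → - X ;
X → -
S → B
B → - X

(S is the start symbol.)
{ '-' }

PREDICT(X → '-') = (FIRST(RHS) \ {ε}) ∪ (FOLLOW(X) if ε ∈ FIRST(RHS), i.e. RHS ⇒* ε)
FIRST('-') = { '-' }
ε ∉ FIRST('-'), so FOLLOW(X) is not added.
PREDICT(X → '-') = { '-' }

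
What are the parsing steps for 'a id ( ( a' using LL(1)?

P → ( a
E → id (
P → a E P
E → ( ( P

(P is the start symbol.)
LL(1) parsing maintains a stack (initially the start symbol over $) and the input. At each step: if the stack top is a terminal, match it against the current input token; if it is a non-terminal N, replace it with the RHS of M[N, lookahead] (the unique production whose predict set contains the lookahead).

Stack is shown with the top on the left.

Stack     Input         Action
------------------------------
P $       a id ( ( a $  output P → a E P
a E P $   a id ( ( a $  match 'a'
E P $     id ( ( a $    output E → id (
id ( P $  id ( ( a $    match 'id'
( P $     ( ( a $       match '('
P $       ( a $         output P → ( a
( a $     ( a $         match '('
a $       a $           match 'a'
$         $             accept

The string is accepted.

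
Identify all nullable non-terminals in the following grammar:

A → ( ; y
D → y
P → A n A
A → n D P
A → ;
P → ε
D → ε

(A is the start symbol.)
A non-terminal is nullable if it can derive ε (the empty string): either it has an ε-production, or it has a production whose right-hand side consists entirely of nullable non-terminals.

ε-productions: P → ε, D → ε
So P, D are immediately nullable.
No further non-terminal can be added: every production for the remaining non-terminals contains a terminal or a non-nullable non-terminal.
Nullable = { 'D', 'P' }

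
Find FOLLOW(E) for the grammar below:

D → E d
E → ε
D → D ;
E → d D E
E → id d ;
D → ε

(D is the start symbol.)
To compute FOLLOW(E), find every occurrence of E on a right-hand side N → α E β: add FIRST(β) \ {ε}, and if β is empty or nullable also add FOLLOW(N). Iterate to a fixed point.

In D → E d: E is followed by d, add FIRST(d) \ {ε} = { 'd' }
In E → d D E: E is at the end; this adds FOLLOW(E) to itself — nothing new

Taking the union: FOLLOW(E) = { 'd' }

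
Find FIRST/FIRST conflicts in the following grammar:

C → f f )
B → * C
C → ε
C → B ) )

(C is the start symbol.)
No FIRST/FIRST conflicts.

FIRST sets of the non-terminals at (or reachable through a nullable prefix from) the front of some alternative:
  FIRST(B) = { '*' }

Productions for C:
  C → f f ): FIRST = { 'f' }
  C → ε: FIRST = { ε }
  C → B ) ): FIRST = { '*' }
B has only one production, so no FIRST/FIRST conflict is possible there.

All alternatives of each non-terminal have pairwise disjoint FIRST sets.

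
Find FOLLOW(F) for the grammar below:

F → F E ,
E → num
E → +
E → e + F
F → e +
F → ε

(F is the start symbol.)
{ $, '+', ',', 'e', 'num' }

To compute FOLLOW(F), find every occurrence of F on a right-hand side N → α F β: add FIRST(β) \ {ε}, and if β is empty or nullable also add FOLLOW(N). Iterate to a fixed point.

F is the start symbol, so $ ∈ FOLLOW(F).
In F → F E ,: F is followed by E ',', add FIRST(E ',') \ {ε} = { '+', 'e', 'num' }
In E → e + F: F is at the end, add FOLLOW(E)

The FOLLOW sets referred to above (computed the same way, to a fixed point):
  FOLLOW(E) = { ',' }

Taking the union: FOLLOW(F) = { $, '+', ',', 'e', 'num' }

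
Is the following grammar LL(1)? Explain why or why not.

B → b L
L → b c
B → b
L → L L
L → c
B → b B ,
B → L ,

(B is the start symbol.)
Relevant sets:
  FIRST(L) = { 'b', 'c' }

For B:
  PREDICT(B → b L) = { 'b' }
  PREDICT(B → b) = { 'b' }
  PREDICT(B → b B ',') = { 'b' }
  PREDICT(B → L ',') = { 'b', 'c' }
For L:
  PREDICT(L → b c) = { 'b' }
  PREDICT(L → L L) = { 'b', 'c' }
  PREDICT(L → c) = { 'c' }

Conflict found: Predict set conflict for B: { 'b' }
The grammar is NOT LL(1).

Answer: No. Predict set conflict for B: { 'b' }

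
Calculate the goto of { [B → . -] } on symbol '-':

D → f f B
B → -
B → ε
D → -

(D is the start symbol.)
{ [B → - .] }

GOTO(I, '-') = CLOSURE({ [A → αX.β] : [A → α.Xβ] ∈ I, X = '-' })

Items with dot before '-', with the dot advanced:
  [B → . -] → [B → - .]
Closure adds nothing (no advanced item has the dot before a non-terminal).

GOTO = { [B → - .] }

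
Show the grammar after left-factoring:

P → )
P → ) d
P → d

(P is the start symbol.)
P → ) P'
P' → ε
P' → d
P → d

Left-factoring transforms A → αβ₁ | αβ₂ into A → αA' and A' → β₁ | β₂
(α is the longest common prefix among the alternatives). Repeat until
no nonterminal has two alternatives with a common prefix.

Round 1: P has alternatives sharing prefix ')'. Introduce P': P → ) P'
  Add: P' → ε
  Add: P' → d

No remaining common prefixes — done.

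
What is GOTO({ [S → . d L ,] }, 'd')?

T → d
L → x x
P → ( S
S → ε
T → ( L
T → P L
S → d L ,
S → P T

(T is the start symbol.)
{ [L → . x x], [S → d . L ,] }

GOTO(I, 'd') = CLOSURE({ [A → αX.β] : [A → α.Xβ] ∈ I, X = 'd' })

Items with dot before 'd', with the dot advanced:
  [S → . d L ,] → [S → d . L ,]
Closure of the advanced items:
  [S → d . L ,] has the dot before L: add [L → . x x]

GOTO = { [L → . x x], [S → d . L ,] }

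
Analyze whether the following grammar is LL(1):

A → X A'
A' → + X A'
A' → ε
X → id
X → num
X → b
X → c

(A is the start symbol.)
Relevant sets:
  FOLLOW(A') = { $ }

For A':
  PREDICT(A' → '+' X A') = { '+' }
  PREDICT(A' → ε) = { $ }
For X:
  PREDICT(X → id) = { 'id' }
  PREDICT(X → num) = { 'num' }
  PREDICT(X → b) = { 'b' }
  PREDICT(X → c) = { 'c' }
A has a single production, so nothing to check there.

All predict sets are disjoint. The grammar IS LL(1).

Answer: Yes, the grammar is LL(1).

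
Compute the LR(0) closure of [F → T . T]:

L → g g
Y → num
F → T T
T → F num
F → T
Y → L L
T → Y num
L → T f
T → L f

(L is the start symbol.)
{ [F → . T T], [F → . T], [F → T . T], [L → . T f], [L → . g g], [T → . F num], [T → . L f], [T → . Y num], [Y → . L L], [Y → . num] }

To compute CLOSURE, for each item [A → α.Bβ] where B is a non-terminal, add [B → .γ] for all productions B → γ; repeat for the newly added items until nothing changes.

Start with: [F → T . T]
  [F → T . T] has the dot before T: add [T → . F num], [T → . Y num], [T → . L f]
  [T → . F num] has the dot before F: add [F → . T T], [F → . T]
  [T → . Y num] has the dot before Y: add [Y → . num], [Y → . L L]
  [T → . L f] has the dot before L: add [L → . g g], [L → . T f]
No further items can be added.

CLOSURE = { [F → . T T], [F → . T], [F → T . T], [L → . T f], [L → . g g], [T → . F num], [T → . L f], [T → . Y num], [Y → . L L], [Y → . num] }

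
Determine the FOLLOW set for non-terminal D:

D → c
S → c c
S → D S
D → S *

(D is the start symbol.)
D is the start symbol, so $ ∈ FOLLOW(D).
In S → D S: D is followed by S, add FIRST(S) \ {ε} = { 'c' }

Taking the union: FOLLOW(D) = { $, 'c' }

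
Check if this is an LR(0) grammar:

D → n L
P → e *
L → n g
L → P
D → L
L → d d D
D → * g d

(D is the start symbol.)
Yes, the grammar is LR(0)

Augment with D' → D and build the canonical LR(0) collection (I0 = CLOSURE({[D' → . D]}), then GOTO on every symbol after a dot until no new states appear). It has 16 states:
  I0: { [D → . * g d], [D → . L], [D → . n L], [D' → . D], [L → . P], [L → . d d D], [L → . n g], [P → . e *] }  — shift
  I1: { [D → * . g d] }  — shift
  I2: { [D' → D .] }  — accept
  I3: { [D → L .] }  — reduce
  I4: { [L → P .] }  — reduce
  I5: { [L → d . d D] }  — shift
  I6: { [P → e . *] }  — shift
  I7: { [D → n . L], [L → . P], [L → . d d D], [L → . n g], [L → n . g], [P → . e *] }  — shift
  I8: { [D → n L .] }  — reduce
  I9: { [L → n g .] }  — reduce
  I10: { [L → n . g] }  — shift
  I11: { [P → e * .] }  — reduce
  I12: { [D → . * g d], [D → . L], [D → . n L], [L → . P], [L → . d d D], [L → . n g], [L → d d . D], [P → . e *] }  — shift
  I13: { [L → d d D .] }  — reduce
  I14: { [D → * g . d] }  — shift
  I15: { [D → * g d .] }  — reduce

Every state is either a pure shift/goto state or contains exactly one complete item and nothing to shift — no conflicts. The grammar is LR(0).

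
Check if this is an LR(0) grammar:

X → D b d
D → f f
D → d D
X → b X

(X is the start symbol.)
Augment with X' → X and build the canonical LR(0) collection (I0 = CLOSURE({[X' → . X]}), then GOTO on every symbol after a dot until no new states appear). It has 11 states:
  I0: { [D → . d D], [D → . f f], [X → . D b d], [X → . b X], [X' → . X] }  — shift
  I1: { [X → D . b d] }  — shift
  I2: { [X' → X .] }  — accept
  I3: { [D → . d D], [D → . f f], [X → . D b d], [X → . b X], [X → b . X] }  — shift
  I4: { [D → . d D], [D → . f f], [D → d . D] }  — shift
  I5: { [D → f . f] }  — shift
  I6: { [D → f f .] }  — reduce
  I7: { [D → d D .] }  — reduce
  I8: { [X → b X .] }  — reduce
  I9: { [X → D b . d] }  — shift
  I10: { [X → D b d .] }  — reduce

Every state is either a pure shift/goto state or contains exactly one complete item and nothing to shift — no conflicts. The grammar is LR(0).

Answer: Yes, the grammar is LR(0)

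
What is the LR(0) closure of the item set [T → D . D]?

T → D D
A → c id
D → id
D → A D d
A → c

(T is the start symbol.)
Start with: [T → D . D]
  [T → D . D] has the dot before D: add [D → . id], [D → . A D d]
  [D → . A D d] has the dot before A: add [A → . c id], [A → . c]
No further items can be added.

CLOSURE = { [A → . c id], [A → . c], [D → . A D d], [D → . id], [T → D . D] }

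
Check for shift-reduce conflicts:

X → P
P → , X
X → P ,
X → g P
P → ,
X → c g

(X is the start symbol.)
Yes — I1: [P → , .] vs [P → . ,]; I2: [X → P .] vs [X → P . ,]

A shift-reduce conflict occurs when an LR(0) state has both:
  - a complete (reduce) item [A → α .] (dot at the end), and
  - a shift item [B → β . c γ] (dot before a terminal).

Augment with X' → X and build the canonical LR(0) collection (I0 = CLOSURE({[X' → . X]}), then GOTO on every symbol after a dot until no new states appear). It has 10 states:
  I0: { [P → . , X], [P → . ,], [X → . P ,], [X → . P], [X → . c g], [X → . g P], [X' → . X] }  — shift
  I1: { [P → , . X], [P → , .], [P → . , X], [P → . ,], [X → . P ,], [X → . P], [X → . c g], [X → . g P] }  — shift, reduce
  I2: { [X → P . ,], [X → P .] }  — shift, reduce
  I3: { [X' → X .] }  — accept
  I4: { [X → c . g] }  — shift
  I5: { [P → . , X], [P → . ,], [X → g . P] }  — shift
  I6: { [X → g P .] }  — reduce
  I7: { [X → c g .] }  — reduce
  I8: { [X → P , .] }  — reduce
  I9: { [P → , X .] }  — reduce

I1 contains reduce item [P → , .] and shift items [P → . ,], [P → . , X], [X → . c g], [X → . g P] — shift-reduce conflict.
I2 contains reduce item [X → P .] and shift item [X → P . ,] — shift-reduce conflict.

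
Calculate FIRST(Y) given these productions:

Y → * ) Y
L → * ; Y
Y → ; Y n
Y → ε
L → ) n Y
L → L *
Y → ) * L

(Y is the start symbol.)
{ ')', '*', ';', ε }

To compute FIRST(Y), examine every production with Y on the left-hand side, reading each right-hand side left to right until a non-nullable symbol is reached.

From Y → * ) Y:
  - '*' is a terminal: add '*' and stop
From Y → ; Y n:
  - ';' is a terminal: add ';' and stop
From Y → ε:
  - ε-production, so ε ∈ FIRST(Y)
From Y → ) * L:
  - ')' is a terminal: add ')' and stop

Collecting: FIRST(Y) = { ')', '*', ';', ε }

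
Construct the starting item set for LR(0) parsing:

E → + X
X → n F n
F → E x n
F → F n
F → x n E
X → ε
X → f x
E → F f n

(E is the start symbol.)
{ [E → . + X], [E → . F f n], [E' → . E], [F → . E x n], [F → . F n], [F → . x n E] }

First, augment the grammar with E' → E
I₀ = CLOSURE({ [E' → . E] }):
  [E' → . E] has the dot before E: add [E → . + X], [E → . F f n]
  [E → . F f n] has the dot before F: add [F → . E x n], [F → . F n], [F → . x n E]
No further items can be added.

I₀ = { [E → . + X], [E → . F f n], [E' → . E], [F → . E x n], [F → . F n], [F → . x n E] }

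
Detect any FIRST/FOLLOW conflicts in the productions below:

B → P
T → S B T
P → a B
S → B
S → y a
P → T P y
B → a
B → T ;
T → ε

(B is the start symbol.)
Nullable non-terminals: T.
FIRST sets used below: FIRST(S) = { ';', 'a', 'y' }

T: nullable alternative(s) T → ε; FOLLOW(T) = { ';', 'a', 'y' }
  T → S B T: FIRST \ {ε} = { ';', 'a', 'y' } — overlaps FOLLOW(T) on { ';', 'a', 'y' }: CONFLICT
  T → ε: FIRST \ {ε} = { } — this is the only nullable alternative, skip

B, P, S have no nullable alternative, so no FIRST/FOLLOW check is needed there.

So the grammar has 1 FIRST/FOLLOW conflict (marked CONFLICT above).

Answer: Yes. T → S B T with FOLLOW(T) on { ';', 'a', 'y' }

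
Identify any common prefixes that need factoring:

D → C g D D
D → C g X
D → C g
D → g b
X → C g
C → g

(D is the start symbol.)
Yes, D has productions with common prefix 'C g'

Left-factoring is needed when two productions for the same non-terminal
share a common prefix on the right-hand side.

Productions for D:
  D → C g D D
  D → C g X
  D → C g
  D → g b

Found common prefix 'C g' in productions for D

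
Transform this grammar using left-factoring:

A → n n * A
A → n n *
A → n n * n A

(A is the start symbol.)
Left-factoring transforms A → αβ₁ | αβ₂ into A → αA' and A' → β₁ | β₂
(α is the longest common prefix among the alternatives). Repeat until
no nonterminal has two alternatives with a common prefix.

Round 1: A has alternatives sharing prefix 'n n *'. Introduce A': A → n n * A'
  Add: A' → A
  Add: A' → ε
  Add: A' → n A

No remaining common prefixes — done.

Resulting grammar:
A → n n * A'
A' → A
A' → ε
A' → n A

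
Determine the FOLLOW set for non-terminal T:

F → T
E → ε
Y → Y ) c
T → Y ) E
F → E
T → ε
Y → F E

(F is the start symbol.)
To compute FOLLOW(T), find every occurrence of T on a right-hand side N → α T β: add FIRST(β) \ {ε}, and if β is empty or nullable also add FOLLOW(N). Iterate to a fixed point.

In F → T: T is at the end, add FOLLOW(F)

The FOLLOW sets referred to above (computed the same way, to a fixed point):
  FOLLOW(F) = { $, ')' }

Taking the union: FOLLOW(T) = { $, ')' }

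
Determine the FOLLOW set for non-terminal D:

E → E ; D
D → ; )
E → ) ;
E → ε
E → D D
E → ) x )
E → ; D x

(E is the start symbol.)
To compute FOLLOW(D), find every occurrence of D on a right-hand side N → α D β: add FIRST(β) \ {ε}, and if β is empty or nullable also add FOLLOW(N). Iterate to a fixed point.

In E → E ; D: D is at the end, add FOLLOW(E)
In E → D D: D is followed by D, add FIRST(D) \ {ε} = { ';' }
In E → D D: D is at the end, add FOLLOW(E)
In E → ; D x: D is followed by x, add FIRST(x) \ {ε} = { 'x' }

The FOLLOW sets referred to above (computed the same way, to a fixed point):
  FOLLOW(E) = { $, ';' }

Taking the union: FOLLOW(D) = { $, ';', 'x' }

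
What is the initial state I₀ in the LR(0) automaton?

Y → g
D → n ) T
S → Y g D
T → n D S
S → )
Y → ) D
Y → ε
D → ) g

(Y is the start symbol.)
First, augment the grammar with Y' → Y
I₀ = CLOSURE({ [Y' → . Y] }):
  [Y' → . Y] has the dot before Y: add [Y → . g], [Y → . ) D], [Y → .]
No further items can be added.

I₀ = { [Y → . ) D], [Y → . g], [Y → .], [Y' → . Y] }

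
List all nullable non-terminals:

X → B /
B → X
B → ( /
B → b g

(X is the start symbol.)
There are no ε-productions, so no non-terminal can derive ε.
No non-terminals are nullable.

Answer: None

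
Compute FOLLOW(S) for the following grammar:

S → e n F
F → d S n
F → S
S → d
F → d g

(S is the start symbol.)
{ $, 'n' }

S is the start symbol, so $ ∈ FOLLOW(S).
In F → d S n: S is followed by n, add FIRST(n) \ {ε} = { 'n' }
In F → S: S is at the end, add FOLLOW(F)

The FOLLOW sets referred to above (computed the same way, to a fixed point):
  FOLLOW(F) = { $, 'n' }

Taking the union: FOLLOW(S) = { $, 'n' }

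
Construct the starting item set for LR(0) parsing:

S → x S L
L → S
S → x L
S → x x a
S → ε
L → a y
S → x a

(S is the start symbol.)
First, augment the grammar with S' → S
I₀ = CLOSURE({ [S' → . S] }):
  [S' → . S] has the dot before S: add [S → . x S L], [S → . x L], [S → . x x a], [S → .], [S → . x a]
No further items can be added.

I₀ = { [S → . x L], [S → . x S L], [S → . x a], [S → . x x a], [S → .], [S' → . S] }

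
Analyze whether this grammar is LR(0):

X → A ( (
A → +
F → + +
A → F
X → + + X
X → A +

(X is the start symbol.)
A grammar is LR(0) if no state in the canonical LR(0) collection has:
  - both a shift item (dot before a terminal) and a complete item (shift-reduce conflict), or
  - two or more complete items (reduce-reduce conflict; the accept item [X' → X .] counts as a complete item here).

Augment with X' → X and build the canonical LR(0) collection (I0 = CLOSURE({[X' → . X]}), then GOTO on every symbol after a dot until no new states appear). It has 10 states:
  I0: { [A → . +], [A → . F], [F → . + +], [X → . + + X], [X → . A ( (], [X → . A +], [X' → . X] }  — shift
  I1: { [A → + .], [F → + . +], [X → + . + X] }  — shift, reduce
  I2: { [X → A . ( (], [X → A . +] }  — shift
  I3: { [A → F .] }  — reduce
  I4: { [X' → X .] }  — accept
  I5: { [X → A ( . (] }  — shift
  I6: { [X → A + .] }  — reduce
  I7: { [X → A ( ( .] }  — reduce
  I8: { [A → . +], [A → . F], [F → + + .], [F → . + +], [X → + + . X], [X → . + + X], [X → . A ( (], [X → . A +] }  — shift, reduce
  I9: { [X → + + X .] }  — reduce

Conflict in state I1:
  Shift-reduce conflict between [A → + .] and [F → + . +]
So the grammar is NOT LR(0).

Answer: No. Shift-reduce conflict between [A → + .] and [F → + . +]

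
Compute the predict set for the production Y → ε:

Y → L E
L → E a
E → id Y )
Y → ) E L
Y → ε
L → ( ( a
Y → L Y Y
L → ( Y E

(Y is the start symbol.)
PREDICT(Y → ε) = (FIRST(RHS) \ {ε}) ∪ (FOLLOW(Y) if ε ∈ FIRST(RHS), i.e. RHS ⇒* ε)
The right-hand side is ε (FIRST(ε) = { ε }), so the predict set is FOLLOW(Y) = { $, '(', ')', 'id' }
PREDICT(Y → ε) = { $, '(', ')', 'id' }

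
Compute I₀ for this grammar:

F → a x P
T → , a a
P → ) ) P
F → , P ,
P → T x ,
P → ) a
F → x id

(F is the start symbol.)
First, augment the grammar with F' → F
I₀ = CLOSURE({ [F' → . F] }):
  [F' → . F] has the dot before F: add [F → . a x P], [F → . , P ,], [F → . x id]
No further items can be added.

I₀ = { [F → . , P ,], [F → . a x P], [F → . x id], [F' → . F] }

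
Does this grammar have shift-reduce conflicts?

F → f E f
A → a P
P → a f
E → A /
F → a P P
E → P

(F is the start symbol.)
No shift-reduce conflicts

A shift-reduce conflict occurs when an LR(0) state has both:
  - a complete (reduce) item [A → α .] (dot at the end), and
  - a shift item [B → β . c γ] (dot before a terminal).

Augment with F' → F and build the canonical LR(0) collection (I0 = CLOSURE({[F' → . F]}), then GOTO on every symbol after a dot until no new states appear). It has 15 states:
  I0: { [F → . a P P], [F → . f E f], [F' → . F] }  — shift
  I1: { [F' → F .] }  — accept
  I2: { [F → a . P P], [P → . a f] }  — shift
  I3: { [A → . a P], [E → . A /], [E → . P], [F → f . E f], [P → . a f] }  — shift
  I4: { [E → A . /] }  — shift
  I5: { [F → f E . f] }  — shift
  I6: { [E → P .] }  — reduce
  I7: { [A → a . P], [P → . a f], [P → a . f] }  — shift
  I8: { [A → a P .] }  — reduce
  I9: { [P → a . f] }  — shift
  I10: { [P → a f .] }  — reduce
  I11: { [F → f E f .] }  — reduce
  I12: { [E → A / .] }  — reduce
  I13: { [F → a P . P], [P → . a f] }  — shift
  I14: { [F → a P P .] }  — reduce

No state contains both a complete item and a shift item.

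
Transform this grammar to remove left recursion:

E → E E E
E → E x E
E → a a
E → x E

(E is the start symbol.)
E is directly left-recursive. The standard transformation for
  A → A α₁ | ... | A α_m | β₁ | ... | β_n
is
  A  → β₁ A' | ... | β_n A'
  A' → α₁ A' | ... | α_m A' | ε

E → a a becomes E → a a E'
E → x E becomes E → x E E'
E → E E E becomes E' → E E E'
E → E x E becomes E' → x E E'
Add E' → ε

Resulting grammar:
E → a a E'
E → x E E'
E' → E E E'
E' → x E E'
E' → ε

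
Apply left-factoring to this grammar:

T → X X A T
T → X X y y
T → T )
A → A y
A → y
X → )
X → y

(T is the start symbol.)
T → X X T'
T' → A T
T' → y y
T → T )
A → A y
A → y
X → )
X → y

Left-factoring transforms A → αβ₁ | αβ₂ into A → αA' and A' → β₁ | β₂
(α is the longest common prefix among the alternatives). Repeat until
no nonterminal has two alternatives with a common prefix.

Round 1: T has alternatives sharing prefix 'X X'. Introduce T': T → X X T'
  Add: T' → A T
  Add: T' → y y

No remaining common prefixes — done.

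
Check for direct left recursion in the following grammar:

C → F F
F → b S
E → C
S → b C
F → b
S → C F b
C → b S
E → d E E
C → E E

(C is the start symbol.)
No direct left recursion

Direct left recursion occurs when N → N α for some non-terminal N (the right-hand side begins with the left-hand side itself).

C → F F: starts with F
F → b S: starts with b
E → C: starts with C
S → b C: starts with b
F → b: starts with b
S → C F b: starts with C
C → b S: starts with b
E → d E E: starts with d
C → E E: starts with E

No direct left recursion found.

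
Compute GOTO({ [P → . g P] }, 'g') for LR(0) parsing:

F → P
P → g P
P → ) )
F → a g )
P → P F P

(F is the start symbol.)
GOTO(I, 'g') = CLOSURE({ [A → αX.β] : [A → α.Xβ] ∈ I, X = 'g' })

Items with dot before 'g', with the dot advanced:
  [P → . g P] → [P → g . P]
Closure of the advanced items:
  [P → g . P] has the dot before P: add [P → . g P], [P → . ) )], [P → . P F P]

GOTO = { [P → . ) )], [P → . P F P], [P → . g P], [P → g . P] }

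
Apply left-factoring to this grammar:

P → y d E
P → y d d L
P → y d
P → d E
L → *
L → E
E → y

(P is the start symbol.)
Left-factoring transforms A → αβ₁ | αβ₂ into A → αA' and A' → β₁ | β₂
(α is the longest common prefix among the alternatives). Repeat until
no nonterminal has two alternatives with a common prefix.

Round 1: P has alternatives sharing prefix 'y d'. Introduce P': P → y d P'
  Add: P' → E
  Add: P' → d L
  Add: P' → ε

No remaining common prefixes — done.

Resulting grammar:
P → y d P'
P' → E
P' → d L
P' → ε
P → d E
L → *
L → E
E → y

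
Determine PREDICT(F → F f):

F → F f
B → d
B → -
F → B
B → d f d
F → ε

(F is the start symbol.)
{ '-', 'd', 'f' }

PREDICT(F → F f) = (FIRST(RHS) \ {ε}) ∪ (FOLLOW(F) if ε ∈ FIRST(RHS), i.e. RHS ⇒* ε)
FIRST(F) = { '-', 'd', 'f', ε }
FIRST(F f) = { '-', 'd', 'f' }
ε ∉ FIRST(F f), so FOLLOW(F) is not added.
PREDICT(F → F f) = { '-', 'd', 'f' }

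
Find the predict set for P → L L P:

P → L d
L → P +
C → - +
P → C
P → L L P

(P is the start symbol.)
PREDICT(P → L L P) = (FIRST(RHS) \ {ε}) ∪ (FOLLOW(P) if ε ∈ FIRST(RHS), i.e. RHS ⇒* ε)
FIRST(L) = { '-' }
FIRST(L L P) = { '-' }
ε ∉ FIRST(L L P), so FOLLOW(P) is not added.
PREDICT(P → L L P) = { '-' }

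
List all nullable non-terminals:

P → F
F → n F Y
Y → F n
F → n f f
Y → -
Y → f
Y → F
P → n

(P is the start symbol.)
There are no ε-productions, so no non-terminal can derive ε.
No non-terminals are nullable.

Answer: None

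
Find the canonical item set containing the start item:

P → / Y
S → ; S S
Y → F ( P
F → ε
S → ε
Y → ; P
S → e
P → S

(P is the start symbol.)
First, augment the grammar with P' → P
I₀ = CLOSURE({ [P' → . P] }):
  [P' → . P] has the dot before P: add [P → . / Y], [P → . S]
  [P → . S] has the dot before S: add [S → . ; S S], [S → .], [S → . e]
No further items can be added.

I₀ = { [P → . / Y], [P → . S], [P' → . P], [S → . ; S S], [S → . e], [S → .] }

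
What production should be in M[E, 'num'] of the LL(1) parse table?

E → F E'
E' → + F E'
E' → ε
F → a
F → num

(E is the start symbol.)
To find M[E, 'num'], we find productions for E where 'num' is in the predict set (PREDICT(N → α) = (FIRST(α) \ {ε}) ∪ (FOLLOW(N) if α ⇒* ε)).

Relevant sets:
  FIRST(F) = { 'a', 'num' }

E → F E': PREDICT = { 'a', 'num' }
  'num' is in predict set, so this production goes in M[E, 'num']

M[E, 'num'] = E → F E'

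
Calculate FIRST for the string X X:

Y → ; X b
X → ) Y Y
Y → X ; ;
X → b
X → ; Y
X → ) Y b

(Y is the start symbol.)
FIRST sets of the non-terminals involved (from the grammar, by fixed-point iteration):
  FIRST(X) = { ')', ';', 'b' }

To compute FIRST(X X), process the symbols left to right:
Symbol X is a non-terminal. Add FIRST(X) \ {ε} = { ')', ';', 'b' }
X is not nullable (ε ∉ FIRST(X)), so stop here.
FIRST(X X) = { ')', ';', 'b' }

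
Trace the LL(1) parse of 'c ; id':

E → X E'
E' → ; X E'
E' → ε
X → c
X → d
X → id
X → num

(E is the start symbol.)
Stack is shown with the top on the left.

Stack     Input     Action
--------------------------
E $       c ; id $  output E → X E'
X E' $    c ; id $  output X → c
c E' $    c ; id $  match 'c'
E' $      ; id $    output E' → ; X E'
; X E' $  ; id $    match ';'
X E' $    id $      output X → id
id E' $   id $      match 'id'
E' $      $         output E' → ε
$         $         accept

The string is accepted.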